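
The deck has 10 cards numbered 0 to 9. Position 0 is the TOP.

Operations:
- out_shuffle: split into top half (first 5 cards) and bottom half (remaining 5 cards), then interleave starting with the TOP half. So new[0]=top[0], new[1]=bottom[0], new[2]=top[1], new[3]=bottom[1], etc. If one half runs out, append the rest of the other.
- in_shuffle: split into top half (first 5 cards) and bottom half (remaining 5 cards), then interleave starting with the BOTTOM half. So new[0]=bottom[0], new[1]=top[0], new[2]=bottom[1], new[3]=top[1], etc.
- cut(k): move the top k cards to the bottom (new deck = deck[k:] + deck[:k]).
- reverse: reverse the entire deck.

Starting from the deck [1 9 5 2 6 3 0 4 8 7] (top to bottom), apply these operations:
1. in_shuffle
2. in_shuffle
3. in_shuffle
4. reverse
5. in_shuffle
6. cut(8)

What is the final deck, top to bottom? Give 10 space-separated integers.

After op 1 (in_shuffle): [3 1 0 9 4 5 8 2 7 6]
After op 2 (in_shuffle): [5 3 8 1 2 0 7 9 6 4]
After op 3 (in_shuffle): [0 5 7 3 9 8 6 1 4 2]
After op 4 (reverse): [2 4 1 6 8 9 3 7 5 0]
After op 5 (in_shuffle): [9 2 3 4 7 1 5 6 0 8]
After op 6 (cut(8)): [0 8 9 2 3 4 7 1 5 6]

Answer: 0 8 9 2 3 4 7 1 5 6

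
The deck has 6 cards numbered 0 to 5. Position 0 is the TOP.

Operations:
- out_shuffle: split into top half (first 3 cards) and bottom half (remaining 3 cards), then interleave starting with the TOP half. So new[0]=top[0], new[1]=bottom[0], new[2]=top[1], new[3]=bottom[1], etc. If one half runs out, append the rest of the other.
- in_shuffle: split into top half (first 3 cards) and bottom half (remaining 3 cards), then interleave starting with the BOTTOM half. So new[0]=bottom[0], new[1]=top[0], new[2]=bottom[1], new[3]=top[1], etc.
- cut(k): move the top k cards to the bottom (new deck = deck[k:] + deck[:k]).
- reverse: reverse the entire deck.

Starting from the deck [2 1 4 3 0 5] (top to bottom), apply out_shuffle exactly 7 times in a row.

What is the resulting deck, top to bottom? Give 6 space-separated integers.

Answer: 2 4 0 1 3 5

Derivation:
After op 1 (out_shuffle): [2 3 1 0 4 5]
After op 2 (out_shuffle): [2 0 3 4 1 5]
After op 3 (out_shuffle): [2 4 0 1 3 5]
After op 4 (out_shuffle): [2 1 4 3 0 5]
After op 5 (out_shuffle): [2 3 1 0 4 5]
After op 6 (out_shuffle): [2 0 3 4 1 5]
After op 7 (out_shuffle): [2 4 0 1 3 5]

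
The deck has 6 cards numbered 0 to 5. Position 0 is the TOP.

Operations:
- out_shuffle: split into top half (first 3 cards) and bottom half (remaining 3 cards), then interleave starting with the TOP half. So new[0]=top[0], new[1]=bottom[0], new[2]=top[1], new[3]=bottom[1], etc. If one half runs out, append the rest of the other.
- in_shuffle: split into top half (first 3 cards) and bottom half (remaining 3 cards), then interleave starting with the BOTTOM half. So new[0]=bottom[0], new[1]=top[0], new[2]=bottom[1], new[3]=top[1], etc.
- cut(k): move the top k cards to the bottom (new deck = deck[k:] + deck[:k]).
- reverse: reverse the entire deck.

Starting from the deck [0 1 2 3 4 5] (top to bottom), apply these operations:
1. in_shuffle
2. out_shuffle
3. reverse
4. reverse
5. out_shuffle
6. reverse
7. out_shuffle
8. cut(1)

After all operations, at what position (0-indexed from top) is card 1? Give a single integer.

After op 1 (in_shuffle): [3 0 4 1 5 2]
After op 2 (out_shuffle): [3 1 0 5 4 2]
After op 3 (reverse): [2 4 5 0 1 3]
After op 4 (reverse): [3 1 0 5 4 2]
After op 5 (out_shuffle): [3 5 1 4 0 2]
After op 6 (reverse): [2 0 4 1 5 3]
After op 7 (out_shuffle): [2 1 0 5 4 3]
After op 8 (cut(1)): [1 0 5 4 3 2]
Card 1 is at position 0.

Answer: 0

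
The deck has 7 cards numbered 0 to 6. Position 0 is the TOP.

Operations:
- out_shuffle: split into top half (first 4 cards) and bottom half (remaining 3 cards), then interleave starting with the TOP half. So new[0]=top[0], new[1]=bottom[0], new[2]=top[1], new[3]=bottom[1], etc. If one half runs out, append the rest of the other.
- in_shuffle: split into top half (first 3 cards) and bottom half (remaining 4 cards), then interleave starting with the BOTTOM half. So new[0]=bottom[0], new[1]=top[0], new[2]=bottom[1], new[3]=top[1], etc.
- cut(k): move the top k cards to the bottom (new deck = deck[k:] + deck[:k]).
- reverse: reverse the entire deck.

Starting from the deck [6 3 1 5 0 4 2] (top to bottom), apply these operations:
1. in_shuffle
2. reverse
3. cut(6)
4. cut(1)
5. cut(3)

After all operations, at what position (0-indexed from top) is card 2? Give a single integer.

Answer: 4

Derivation:
After op 1 (in_shuffle): [5 6 0 3 4 1 2]
After op 2 (reverse): [2 1 4 3 0 6 5]
After op 3 (cut(6)): [5 2 1 4 3 0 6]
After op 4 (cut(1)): [2 1 4 3 0 6 5]
After op 5 (cut(3)): [3 0 6 5 2 1 4]
Card 2 is at position 4.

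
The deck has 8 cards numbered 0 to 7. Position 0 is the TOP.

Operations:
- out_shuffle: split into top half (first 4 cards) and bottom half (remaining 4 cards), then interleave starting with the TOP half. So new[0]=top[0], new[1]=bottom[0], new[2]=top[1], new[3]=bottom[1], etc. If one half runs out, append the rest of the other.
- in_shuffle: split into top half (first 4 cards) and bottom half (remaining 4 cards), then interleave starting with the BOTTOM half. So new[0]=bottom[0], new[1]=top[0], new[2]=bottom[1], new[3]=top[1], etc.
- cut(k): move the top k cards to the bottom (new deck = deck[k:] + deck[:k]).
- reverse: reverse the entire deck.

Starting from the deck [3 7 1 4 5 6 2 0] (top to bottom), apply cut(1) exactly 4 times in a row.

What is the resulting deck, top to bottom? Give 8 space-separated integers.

Answer: 5 6 2 0 3 7 1 4

Derivation:
After op 1 (cut(1)): [7 1 4 5 6 2 0 3]
After op 2 (cut(1)): [1 4 5 6 2 0 3 7]
After op 3 (cut(1)): [4 5 6 2 0 3 7 1]
After op 4 (cut(1)): [5 6 2 0 3 7 1 4]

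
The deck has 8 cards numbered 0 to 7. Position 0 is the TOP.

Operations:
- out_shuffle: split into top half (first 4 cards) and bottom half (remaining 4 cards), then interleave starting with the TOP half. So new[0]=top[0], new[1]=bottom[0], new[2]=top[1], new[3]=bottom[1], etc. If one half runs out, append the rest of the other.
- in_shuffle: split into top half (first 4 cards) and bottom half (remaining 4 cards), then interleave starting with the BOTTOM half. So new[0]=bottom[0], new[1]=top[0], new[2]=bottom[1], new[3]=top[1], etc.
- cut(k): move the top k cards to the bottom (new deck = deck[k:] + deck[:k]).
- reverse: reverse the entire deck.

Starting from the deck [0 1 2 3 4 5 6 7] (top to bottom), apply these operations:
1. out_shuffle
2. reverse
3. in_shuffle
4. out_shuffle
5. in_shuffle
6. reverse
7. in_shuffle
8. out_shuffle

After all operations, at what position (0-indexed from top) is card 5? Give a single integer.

After op 1 (out_shuffle): [0 4 1 5 2 6 3 7]
After op 2 (reverse): [7 3 6 2 5 1 4 0]
After op 3 (in_shuffle): [5 7 1 3 4 6 0 2]
After op 4 (out_shuffle): [5 4 7 6 1 0 3 2]
After op 5 (in_shuffle): [1 5 0 4 3 7 2 6]
After op 6 (reverse): [6 2 7 3 4 0 5 1]
After op 7 (in_shuffle): [4 6 0 2 5 7 1 3]
After op 8 (out_shuffle): [4 5 6 7 0 1 2 3]
Card 5 is at position 1.

Answer: 1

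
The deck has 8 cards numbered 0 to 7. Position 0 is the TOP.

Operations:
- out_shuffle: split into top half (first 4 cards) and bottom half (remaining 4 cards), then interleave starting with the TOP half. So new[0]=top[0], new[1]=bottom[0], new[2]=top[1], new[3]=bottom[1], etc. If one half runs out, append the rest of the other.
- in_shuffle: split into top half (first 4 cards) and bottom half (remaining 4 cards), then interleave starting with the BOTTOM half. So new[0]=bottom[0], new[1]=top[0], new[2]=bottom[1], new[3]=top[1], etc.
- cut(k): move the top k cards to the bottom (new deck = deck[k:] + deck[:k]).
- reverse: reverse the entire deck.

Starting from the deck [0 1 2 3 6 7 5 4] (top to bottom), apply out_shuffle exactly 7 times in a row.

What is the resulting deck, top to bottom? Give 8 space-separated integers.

After op 1 (out_shuffle): [0 6 1 7 2 5 3 4]
After op 2 (out_shuffle): [0 2 6 5 1 3 7 4]
After op 3 (out_shuffle): [0 1 2 3 6 7 5 4]
After op 4 (out_shuffle): [0 6 1 7 2 5 3 4]
After op 5 (out_shuffle): [0 2 6 5 1 3 7 4]
After op 6 (out_shuffle): [0 1 2 3 6 7 5 4]
After op 7 (out_shuffle): [0 6 1 7 2 5 3 4]

Answer: 0 6 1 7 2 5 3 4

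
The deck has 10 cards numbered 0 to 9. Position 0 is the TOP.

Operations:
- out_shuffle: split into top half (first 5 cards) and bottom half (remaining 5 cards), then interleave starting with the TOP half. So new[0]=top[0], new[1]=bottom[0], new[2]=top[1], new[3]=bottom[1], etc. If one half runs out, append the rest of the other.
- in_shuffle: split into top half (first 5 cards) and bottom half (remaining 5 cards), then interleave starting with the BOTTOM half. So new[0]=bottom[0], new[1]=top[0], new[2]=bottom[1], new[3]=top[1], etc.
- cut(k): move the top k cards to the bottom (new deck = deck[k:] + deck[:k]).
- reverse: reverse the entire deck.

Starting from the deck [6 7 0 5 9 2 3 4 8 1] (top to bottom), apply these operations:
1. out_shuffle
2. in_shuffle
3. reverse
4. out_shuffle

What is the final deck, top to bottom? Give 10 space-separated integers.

After op 1 (out_shuffle): [6 2 7 3 0 4 5 8 9 1]
After op 2 (in_shuffle): [4 6 5 2 8 7 9 3 1 0]
After op 3 (reverse): [0 1 3 9 7 8 2 5 6 4]
After op 4 (out_shuffle): [0 8 1 2 3 5 9 6 7 4]

Answer: 0 8 1 2 3 5 9 6 7 4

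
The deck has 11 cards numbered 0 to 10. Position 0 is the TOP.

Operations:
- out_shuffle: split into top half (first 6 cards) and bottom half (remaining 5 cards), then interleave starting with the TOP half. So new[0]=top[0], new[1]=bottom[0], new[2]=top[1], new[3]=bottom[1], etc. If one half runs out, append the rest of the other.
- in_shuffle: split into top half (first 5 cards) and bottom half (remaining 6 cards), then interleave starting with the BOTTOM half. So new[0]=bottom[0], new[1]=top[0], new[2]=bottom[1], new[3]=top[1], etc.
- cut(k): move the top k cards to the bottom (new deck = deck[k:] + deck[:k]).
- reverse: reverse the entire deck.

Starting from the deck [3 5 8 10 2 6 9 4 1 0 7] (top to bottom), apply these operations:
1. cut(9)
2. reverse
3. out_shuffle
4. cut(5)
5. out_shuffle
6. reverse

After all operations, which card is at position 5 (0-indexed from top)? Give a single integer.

After op 1 (cut(9)): [0 7 3 5 8 10 2 6 9 4 1]
After op 2 (reverse): [1 4 9 6 2 10 8 5 3 7 0]
After op 3 (out_shuffle): [1 8 4 5 9 3 6 7 2 0 10]
After op 4 (cut(5)): [3 6 7 2 0 10 1 8 4 5 9]
After op 5 (out_shuffle): [3 1 6 8 7 4 2 5 0 9 10]
After op 6 (reverse): [10 9 0 5 2 4 7 8 6 1 3]
Position 5: card 4.

Answer: 4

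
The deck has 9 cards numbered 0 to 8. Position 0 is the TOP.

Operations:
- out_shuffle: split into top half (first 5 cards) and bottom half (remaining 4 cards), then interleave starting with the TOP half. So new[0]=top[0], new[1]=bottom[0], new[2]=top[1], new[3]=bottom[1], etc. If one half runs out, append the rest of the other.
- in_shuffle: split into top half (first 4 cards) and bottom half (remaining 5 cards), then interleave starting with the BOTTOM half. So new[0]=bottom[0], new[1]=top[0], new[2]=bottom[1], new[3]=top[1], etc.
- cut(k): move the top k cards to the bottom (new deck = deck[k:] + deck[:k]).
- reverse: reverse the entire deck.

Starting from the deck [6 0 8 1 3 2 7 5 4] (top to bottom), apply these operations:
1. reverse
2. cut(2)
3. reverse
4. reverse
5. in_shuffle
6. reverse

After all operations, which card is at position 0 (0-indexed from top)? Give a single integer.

After op 1 (reverse): [4 5 7 2 3 1 8 0 6]
After op 2 (cut(2)): [7 2 3 1 8 0 6 4 5]
After op 3 (reverse): [5 4 6 0 8 1 3 2 7]
After op 4 (reverse): [7 2 3 1 8 0 6 4 5]
After op 5 (in_shuffle): [8 7 0 2 6 3 4 1 5]
After op 6 (reverse): [5 1 4 3 6 2 0 7 8]
Position 0: card 5.

Answer: 5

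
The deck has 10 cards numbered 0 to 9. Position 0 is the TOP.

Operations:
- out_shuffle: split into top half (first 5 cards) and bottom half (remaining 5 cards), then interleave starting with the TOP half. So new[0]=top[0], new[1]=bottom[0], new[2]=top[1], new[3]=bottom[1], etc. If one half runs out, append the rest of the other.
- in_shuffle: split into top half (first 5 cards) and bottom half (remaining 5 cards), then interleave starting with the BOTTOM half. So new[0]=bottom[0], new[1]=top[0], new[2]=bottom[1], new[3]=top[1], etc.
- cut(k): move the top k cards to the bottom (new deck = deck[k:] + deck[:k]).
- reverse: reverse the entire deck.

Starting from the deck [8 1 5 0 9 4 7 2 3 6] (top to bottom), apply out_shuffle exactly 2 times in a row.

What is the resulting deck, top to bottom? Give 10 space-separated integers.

Answer: 8 2 4 0 1 3 7 9 5 6

Derivation:
After op 1 (out_shuffle): [8 4 1 7 5 2 0 3 9 6]
After op 2 (out_shuffle): [8 2 4 0 1 3 7 9 5 6]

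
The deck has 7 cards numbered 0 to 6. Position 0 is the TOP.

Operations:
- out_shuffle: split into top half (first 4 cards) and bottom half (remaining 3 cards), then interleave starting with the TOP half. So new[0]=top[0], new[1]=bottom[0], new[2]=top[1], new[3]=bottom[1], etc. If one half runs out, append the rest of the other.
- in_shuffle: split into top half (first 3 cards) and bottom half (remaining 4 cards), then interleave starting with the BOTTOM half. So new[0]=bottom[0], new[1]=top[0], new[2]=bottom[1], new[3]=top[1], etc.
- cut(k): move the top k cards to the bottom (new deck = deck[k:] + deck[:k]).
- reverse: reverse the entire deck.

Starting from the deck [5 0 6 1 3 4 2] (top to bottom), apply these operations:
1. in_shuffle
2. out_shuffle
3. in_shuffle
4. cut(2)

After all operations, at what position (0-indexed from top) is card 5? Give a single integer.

Answer: 3

Derivation:
After op 1 (in_shuffle): [1 5 3 0 4 6 2]
After op 2 (out_shuffle): [1 4 5 6 3 2 0]
After op 3 (in_shuffle): [6 1 3 4 2 5 0]
After op 4 (cut(2)): [3 4 2 5 0 6 1]
Card 5 is at position 3.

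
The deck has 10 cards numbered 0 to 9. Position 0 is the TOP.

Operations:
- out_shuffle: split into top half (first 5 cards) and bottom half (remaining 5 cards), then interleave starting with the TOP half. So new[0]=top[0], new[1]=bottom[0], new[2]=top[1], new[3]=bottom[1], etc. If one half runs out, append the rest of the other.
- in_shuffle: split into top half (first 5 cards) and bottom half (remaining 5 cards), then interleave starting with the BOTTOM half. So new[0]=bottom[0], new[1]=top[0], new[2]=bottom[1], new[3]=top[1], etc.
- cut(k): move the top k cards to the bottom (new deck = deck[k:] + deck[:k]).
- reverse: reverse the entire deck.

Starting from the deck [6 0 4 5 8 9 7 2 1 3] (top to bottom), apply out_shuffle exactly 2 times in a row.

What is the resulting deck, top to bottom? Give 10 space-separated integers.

Answer: 6 2 9 5 0 1 7 8 4 3

Derivation:
After op 1 (out_shuffle): [6 9 0 7 4 2 5 1 8 3]
After op 2 (out_shuffle): [6 2 9 5 0 1 7 8 4 3]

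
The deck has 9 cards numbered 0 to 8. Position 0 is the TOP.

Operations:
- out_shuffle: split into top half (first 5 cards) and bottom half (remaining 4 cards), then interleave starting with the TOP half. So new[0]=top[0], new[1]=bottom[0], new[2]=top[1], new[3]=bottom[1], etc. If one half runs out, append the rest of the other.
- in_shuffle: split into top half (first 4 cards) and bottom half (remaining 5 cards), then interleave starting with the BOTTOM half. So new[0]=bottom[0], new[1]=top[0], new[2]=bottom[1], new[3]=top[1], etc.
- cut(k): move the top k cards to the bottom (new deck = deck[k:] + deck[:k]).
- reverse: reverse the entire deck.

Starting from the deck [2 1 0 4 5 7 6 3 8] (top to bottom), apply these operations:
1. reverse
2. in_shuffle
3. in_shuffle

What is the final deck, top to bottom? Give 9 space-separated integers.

Answer: 0 5 6 8 1 4 7 3 2

Derivation:
After op 1 (reverse): [8 3 6 7 5 4 0 1 2]
After op 2 (in_shuffle): [5 8 4 3 0 6 1 7 2]
After op 3 (in_shuffle): [0 5 6 8 1 4 7 3 2]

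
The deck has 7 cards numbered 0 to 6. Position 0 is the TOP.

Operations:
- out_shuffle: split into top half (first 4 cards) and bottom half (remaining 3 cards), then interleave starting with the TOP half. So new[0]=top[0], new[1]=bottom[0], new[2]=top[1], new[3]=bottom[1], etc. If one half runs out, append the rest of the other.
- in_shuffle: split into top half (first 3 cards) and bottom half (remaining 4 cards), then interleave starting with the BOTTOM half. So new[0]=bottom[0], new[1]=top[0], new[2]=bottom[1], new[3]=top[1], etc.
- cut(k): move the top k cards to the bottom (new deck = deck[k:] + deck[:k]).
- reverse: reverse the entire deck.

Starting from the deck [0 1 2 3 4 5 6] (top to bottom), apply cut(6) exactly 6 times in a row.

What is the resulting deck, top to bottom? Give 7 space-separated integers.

Answer: 1 2 3 4 5 6 0

Derivation:
After op 1 (cut(6)): [6 0 1 2 3 4 5]
After op 2 (cut(6)): [5 6 0 1 2 3 4]
After op 3 (cut(6)): [4 5 6 0 1 2 3]
After op 4 (cut(6)): [3 4 5 6 0 1 2]
After op 5 (cut(6)): [2 3 4 5 6 0 1]
After op 6 (cut(6)): [1 2 3 4 5 6 0]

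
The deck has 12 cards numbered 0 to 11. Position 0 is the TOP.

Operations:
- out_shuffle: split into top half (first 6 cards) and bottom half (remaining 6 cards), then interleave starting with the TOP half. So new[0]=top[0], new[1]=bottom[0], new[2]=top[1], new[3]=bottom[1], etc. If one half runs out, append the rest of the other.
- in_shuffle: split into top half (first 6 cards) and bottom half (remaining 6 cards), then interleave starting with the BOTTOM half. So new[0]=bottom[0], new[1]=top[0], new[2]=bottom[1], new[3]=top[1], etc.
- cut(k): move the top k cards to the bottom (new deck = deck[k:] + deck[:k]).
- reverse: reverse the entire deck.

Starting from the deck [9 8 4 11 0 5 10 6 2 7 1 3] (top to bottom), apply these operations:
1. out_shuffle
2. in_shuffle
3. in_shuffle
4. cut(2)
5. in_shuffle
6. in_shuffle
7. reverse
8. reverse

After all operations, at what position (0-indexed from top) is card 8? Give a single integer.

After op 1 (out_shuffle): [9 10 8 6 4 2 11 7 0 1 5 3]
After op 2 (in_shuffle): [11 9 7 10 0 8 1 6 5 4 3 2]
After op 3 (in_shuffle): [1 11 6 9 5 7 4 10 3 0 2 8]
After op 4 (cut(2)): [6 9 5 7 4 10 3 0 2 8 1 11]
After op 5 (in_shuffle): [3 6 0 9 2 5 8 7 1 4 11 10]
After op 6 (in_shuffle): [8 3 7 6 1 0 4 9 11 2 10 5]
After op 7 (reverse): [5 10 2 11 9 4 0 1 6 7 3 8]
After op 8 (reverse): [8 3 7 6 1 0 4 9 11 2 10 5]
Card 8 is at position 0.

Answer: 0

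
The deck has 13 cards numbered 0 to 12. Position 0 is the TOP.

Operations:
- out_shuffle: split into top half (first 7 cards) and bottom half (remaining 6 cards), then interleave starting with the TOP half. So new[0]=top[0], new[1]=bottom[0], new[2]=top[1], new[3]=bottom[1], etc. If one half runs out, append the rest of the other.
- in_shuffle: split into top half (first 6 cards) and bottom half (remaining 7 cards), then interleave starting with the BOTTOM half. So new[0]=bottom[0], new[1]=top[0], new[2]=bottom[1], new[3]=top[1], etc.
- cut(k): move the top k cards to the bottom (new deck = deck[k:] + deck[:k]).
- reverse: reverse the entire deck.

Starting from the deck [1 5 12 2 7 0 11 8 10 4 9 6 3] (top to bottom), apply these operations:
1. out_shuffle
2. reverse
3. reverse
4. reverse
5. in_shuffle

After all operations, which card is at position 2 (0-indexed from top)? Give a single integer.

Answer: 4

Derivation:
After op 1 (out_shuffle): [1 8 5 10 12 4 2 9 7 6 0 3 11]
After op 2 (reverse): [11 3 0 6 7 9 2 4 12 10 5 8 1]
After op 3 (reverse): [1 8 5 10 12 4 2 9 7 6 0 3 11]
After op 4 (reverse): [11 3 0 6 7 9 2 4 12 10 5 8 1]
After op 5 (in_shuffle): [2 11 4 3 12 0 10 6 5 7 8 9 1]
Position 2: card 4.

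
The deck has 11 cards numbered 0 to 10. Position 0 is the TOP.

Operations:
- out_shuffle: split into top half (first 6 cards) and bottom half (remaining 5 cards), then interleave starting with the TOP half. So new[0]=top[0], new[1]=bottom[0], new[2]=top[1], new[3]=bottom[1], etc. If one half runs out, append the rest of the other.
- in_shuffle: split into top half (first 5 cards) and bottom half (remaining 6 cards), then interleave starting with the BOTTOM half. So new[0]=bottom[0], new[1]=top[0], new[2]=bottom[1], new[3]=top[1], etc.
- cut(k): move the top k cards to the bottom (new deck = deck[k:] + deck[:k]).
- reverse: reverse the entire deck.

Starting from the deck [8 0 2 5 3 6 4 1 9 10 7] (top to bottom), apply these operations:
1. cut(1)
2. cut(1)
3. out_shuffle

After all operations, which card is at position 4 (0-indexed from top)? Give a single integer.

Answer: 3

Derivation:
After op 1 (cut(1)): [0 2 5 3 6 4 1 9 10 7 8]
After op 2 (cut(1)): [2 5 3 6 4 1 9 10 7 8 0]
After op 3 (out_shuffle): [2 9 5 10 3 7 6 8 4 0 1]
Position 4: card 3.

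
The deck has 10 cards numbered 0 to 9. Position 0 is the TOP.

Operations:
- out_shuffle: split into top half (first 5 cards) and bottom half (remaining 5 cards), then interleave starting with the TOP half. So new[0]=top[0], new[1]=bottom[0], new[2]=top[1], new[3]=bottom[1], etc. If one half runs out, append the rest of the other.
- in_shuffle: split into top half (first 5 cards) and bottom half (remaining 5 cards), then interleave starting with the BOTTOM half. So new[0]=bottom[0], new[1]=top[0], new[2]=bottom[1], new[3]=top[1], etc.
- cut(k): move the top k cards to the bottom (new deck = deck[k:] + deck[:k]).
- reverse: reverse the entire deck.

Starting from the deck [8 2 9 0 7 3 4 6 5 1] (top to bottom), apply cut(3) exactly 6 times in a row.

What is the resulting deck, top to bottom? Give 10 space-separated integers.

Answer: 5 1 8 2 9 0 7 3 4 6

Derivation:
After op 1 (cut(3)): [0 7 3 4 6 5 1 8 2 9]
After op 2 (cut(3)): [4 6 5 1 8 2 9 0 7 3]
After op 3 (cut(3)): [1 8 2 9 0 7 3 4 6 5]
After op 4 (cut(3)): [9 0 7 3 4 6 5 1 8 2]
After op 5 (cut(3)): [3 4 6 5 1 8 2 9 0 7]
After op 6 (cut(3)): [5 1 8 2 9 0 7 3 4 6]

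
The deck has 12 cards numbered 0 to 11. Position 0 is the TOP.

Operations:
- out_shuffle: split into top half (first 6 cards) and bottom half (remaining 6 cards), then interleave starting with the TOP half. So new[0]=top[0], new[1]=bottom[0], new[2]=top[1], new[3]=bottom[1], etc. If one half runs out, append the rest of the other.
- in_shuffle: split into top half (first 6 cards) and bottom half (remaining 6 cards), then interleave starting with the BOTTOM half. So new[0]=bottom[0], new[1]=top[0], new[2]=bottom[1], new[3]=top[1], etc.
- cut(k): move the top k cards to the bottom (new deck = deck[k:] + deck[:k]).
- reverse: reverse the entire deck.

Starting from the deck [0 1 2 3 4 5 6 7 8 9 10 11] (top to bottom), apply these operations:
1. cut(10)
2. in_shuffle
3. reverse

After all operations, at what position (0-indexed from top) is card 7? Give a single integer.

Answer: 5

Derivation:
After op 1 (cut(10)): [10 11 0 1 2 3 4 5 6 7 8 9]
After op 2 (in_shuffle): [4 10 5 11 6 0 7 1 8 2 9 3]
After op 3 (reverse): [3 9 2 8 1 7 0 6 11 5 10 4]
Card 7 is at position 5.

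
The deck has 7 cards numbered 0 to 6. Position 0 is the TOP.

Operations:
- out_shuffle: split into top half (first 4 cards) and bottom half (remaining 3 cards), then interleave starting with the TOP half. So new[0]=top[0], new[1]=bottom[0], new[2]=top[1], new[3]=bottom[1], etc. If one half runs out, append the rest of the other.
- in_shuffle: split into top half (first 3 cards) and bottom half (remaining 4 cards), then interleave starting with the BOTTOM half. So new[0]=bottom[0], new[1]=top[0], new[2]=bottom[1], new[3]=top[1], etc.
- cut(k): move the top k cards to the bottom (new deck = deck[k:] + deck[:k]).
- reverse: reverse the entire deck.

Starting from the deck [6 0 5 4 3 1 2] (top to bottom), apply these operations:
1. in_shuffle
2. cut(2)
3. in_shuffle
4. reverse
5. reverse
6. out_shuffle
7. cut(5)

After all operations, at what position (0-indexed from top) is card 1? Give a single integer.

After op 1 (in_shuffle): [4 6 3 0 1 5 2]
After op 2 (cut(2)): [3 0 1 5 2 4 6]
After op 3 (in_shuffle): [5 3 2 0 4 1 6]
After op 4 (reverse): [6 1 4 0 2 3 5]
After op 5 (reverse): [5 3 2 0 4 1 6]
After op 6 (out_shuffle): [5 4 3 1 2 6 0]
After op 7 (cut(5)): [6 0 5 4 3 1 2]
Card 1 is at position 5.

Answer: 5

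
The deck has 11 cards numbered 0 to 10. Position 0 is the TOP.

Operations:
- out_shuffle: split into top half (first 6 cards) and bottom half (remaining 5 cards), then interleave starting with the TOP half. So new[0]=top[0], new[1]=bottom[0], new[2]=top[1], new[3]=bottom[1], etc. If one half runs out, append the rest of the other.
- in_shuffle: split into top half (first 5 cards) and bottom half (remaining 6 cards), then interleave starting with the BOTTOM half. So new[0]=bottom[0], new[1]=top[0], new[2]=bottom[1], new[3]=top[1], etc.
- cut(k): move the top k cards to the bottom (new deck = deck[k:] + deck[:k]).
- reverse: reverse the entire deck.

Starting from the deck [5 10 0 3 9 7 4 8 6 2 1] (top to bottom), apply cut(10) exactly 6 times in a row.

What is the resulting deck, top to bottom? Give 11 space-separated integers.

Answer: 7 4 8 6 2 1 5 10 0 3 9

Derivation:
After op 1 (cut(10)): [1 5 10 0 3 9 7 4 8 6 2]
After op 2 (cut(10)): [2 1 5 10 0 3 9 7 4 8 6]
After op 3 (cut(10)): [6 2 1 5 10 0 3 9 7 4 8]
After op 4 (cut(10)): [8 6 2 1 5 10 0 3 9 7 4]
After op 5 (cut(10)): [4 8 6 2 1 5 10 0 3 9 7]
After op 6 (cut(10)): [7 4 8 6 2 1 5 10 0 3 9]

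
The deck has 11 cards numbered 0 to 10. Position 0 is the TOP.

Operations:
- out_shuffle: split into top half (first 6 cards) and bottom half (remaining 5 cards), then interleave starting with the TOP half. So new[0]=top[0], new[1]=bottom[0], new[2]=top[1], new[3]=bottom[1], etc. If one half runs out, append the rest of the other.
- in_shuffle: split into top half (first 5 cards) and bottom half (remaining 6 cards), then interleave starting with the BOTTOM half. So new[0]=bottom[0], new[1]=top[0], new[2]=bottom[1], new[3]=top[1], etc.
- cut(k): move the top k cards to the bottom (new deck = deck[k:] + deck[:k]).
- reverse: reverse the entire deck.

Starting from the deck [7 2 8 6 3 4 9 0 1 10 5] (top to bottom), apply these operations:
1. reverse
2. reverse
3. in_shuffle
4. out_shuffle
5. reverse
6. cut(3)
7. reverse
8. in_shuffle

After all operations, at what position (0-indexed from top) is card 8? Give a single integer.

Answer: 5

Derivation:
After op 1 (reverse): [5 10 1 0 9 4 3 6 8 2 7]
After op 2 (reverse): [7 2 8 6 3 4 9 0 1 10 5]
After op 3 (in_shuffle): [4 7 9 2 0 8 1 6 10 3 5]
After op 4 (out_shuffle): [4 1 7 6 9 10 2 3 0 5 8]
After op 5 (reverse): [8 5 0 3 2 10 9 6 7 1 4]
After op 6 (cut(3)): [3 2 10 9 6 7 1 4 8 5 0]
After op 7 (reverse): [0 5 8 4 1 7 6 9 10 2 3]
After op 8 (in_shuffle): [7 0 6 5 9 8 10 4 2 1 3]
Card 8 is at position 5.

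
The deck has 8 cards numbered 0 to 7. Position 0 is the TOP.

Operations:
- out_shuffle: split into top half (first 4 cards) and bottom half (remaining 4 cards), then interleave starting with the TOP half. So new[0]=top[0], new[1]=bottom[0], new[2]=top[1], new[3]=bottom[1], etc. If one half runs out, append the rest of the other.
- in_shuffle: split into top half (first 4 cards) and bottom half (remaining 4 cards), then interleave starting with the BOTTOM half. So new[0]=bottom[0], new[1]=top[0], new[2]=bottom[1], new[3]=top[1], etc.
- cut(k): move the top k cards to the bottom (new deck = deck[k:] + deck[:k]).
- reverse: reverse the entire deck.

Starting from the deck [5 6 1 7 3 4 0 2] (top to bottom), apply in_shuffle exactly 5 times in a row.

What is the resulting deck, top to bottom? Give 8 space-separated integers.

Answer: 6 7 4 2 5 1 3 0

Derivation:
After op 1 (in_shuffle): [3 5 4 6 0 1 2 7]
After op 2 (in_shuffle): [0 3 1 5 2 4 7 6]
After op 3 (in_shuffle): [2 0 4 3 7 1 6 5]
After op 4 (in_shuffle): [7 2 1 0 6 4 5 3]
After op 5 (in_shuffle): [6 7 4 2 5 1 3 0]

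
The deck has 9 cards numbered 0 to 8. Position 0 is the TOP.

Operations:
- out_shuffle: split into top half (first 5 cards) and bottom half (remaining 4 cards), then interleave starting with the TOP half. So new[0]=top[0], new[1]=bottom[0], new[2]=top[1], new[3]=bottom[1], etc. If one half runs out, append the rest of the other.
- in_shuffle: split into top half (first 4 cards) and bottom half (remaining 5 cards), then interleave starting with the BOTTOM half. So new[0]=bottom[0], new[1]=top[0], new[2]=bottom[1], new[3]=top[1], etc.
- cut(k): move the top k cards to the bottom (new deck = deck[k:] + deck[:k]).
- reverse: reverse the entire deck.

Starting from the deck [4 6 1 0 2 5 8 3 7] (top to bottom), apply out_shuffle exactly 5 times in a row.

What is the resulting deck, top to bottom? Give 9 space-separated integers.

Answer: 4 1 2 8 7 6 0 5 3

Derivation:
After op 1 (out_shuffle): [4 5 6 8 1 3 0 7 2]
After op 2 (out_shuffle): [4 3 5 0 6 7 8 2 1]
After op 3 (out_shuffle): [4 7 3 8 5 2 0 1 6]
After op 4 (out_shuffle): [4 2 7 0 3 1 8 6 5]
After op 5 (out_shuffle): [4 1 2 8 7 6 0 5 3]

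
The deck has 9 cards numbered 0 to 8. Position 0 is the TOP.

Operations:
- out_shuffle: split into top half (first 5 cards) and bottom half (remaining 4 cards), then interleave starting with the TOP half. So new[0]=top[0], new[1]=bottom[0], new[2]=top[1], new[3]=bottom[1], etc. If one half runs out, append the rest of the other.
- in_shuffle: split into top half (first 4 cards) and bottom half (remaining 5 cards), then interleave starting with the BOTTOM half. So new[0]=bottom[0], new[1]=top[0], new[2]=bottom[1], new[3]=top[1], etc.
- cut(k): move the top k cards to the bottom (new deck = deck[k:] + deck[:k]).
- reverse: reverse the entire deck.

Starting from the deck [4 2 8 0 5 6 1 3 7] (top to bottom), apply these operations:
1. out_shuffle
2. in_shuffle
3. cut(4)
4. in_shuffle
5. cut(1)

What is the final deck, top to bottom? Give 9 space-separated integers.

Answer: 0 8 2 4 7 3 1 6 5

Derivation:
After op 1 (out_shuffle): [4 6 2 1 8 3 0 7 5]
After op 2 (in_shuffle): [8 4 3 6 0 2 7 1 5]
After op 3 (cut(4)): [0 2 7 1 5 8 4 3 6]
After op 4 (in_shuffle): [5 0 8 2 4 7 3 1 6]
After op 5 (cut(1)): [0 8 2 4 7 3 1 6 5]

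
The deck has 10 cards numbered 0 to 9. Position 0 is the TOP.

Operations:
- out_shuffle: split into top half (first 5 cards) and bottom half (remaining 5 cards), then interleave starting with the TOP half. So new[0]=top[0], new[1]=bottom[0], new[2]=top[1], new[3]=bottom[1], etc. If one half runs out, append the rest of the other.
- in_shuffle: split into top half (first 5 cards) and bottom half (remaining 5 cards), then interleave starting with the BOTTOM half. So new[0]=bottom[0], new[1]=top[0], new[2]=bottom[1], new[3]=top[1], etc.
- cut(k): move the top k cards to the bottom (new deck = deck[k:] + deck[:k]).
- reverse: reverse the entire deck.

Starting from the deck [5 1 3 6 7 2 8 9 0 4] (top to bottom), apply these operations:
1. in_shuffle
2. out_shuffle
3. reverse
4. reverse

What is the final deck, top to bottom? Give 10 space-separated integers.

After op 1 (in_shuffle): [2 5 8 1 9 3 0 6 4 7]
After op 2 (out_shuffle): [2 3 5 0 8 6 1 4 9 7]
After op 3 (reverse): [7 9 4 1 6 8 0 5 3 2]
After op 4 (reverse): [2 3 5 0 8 6 1 4 9 7]

Answer: 2 3 5 0 8 6 1 4 9 7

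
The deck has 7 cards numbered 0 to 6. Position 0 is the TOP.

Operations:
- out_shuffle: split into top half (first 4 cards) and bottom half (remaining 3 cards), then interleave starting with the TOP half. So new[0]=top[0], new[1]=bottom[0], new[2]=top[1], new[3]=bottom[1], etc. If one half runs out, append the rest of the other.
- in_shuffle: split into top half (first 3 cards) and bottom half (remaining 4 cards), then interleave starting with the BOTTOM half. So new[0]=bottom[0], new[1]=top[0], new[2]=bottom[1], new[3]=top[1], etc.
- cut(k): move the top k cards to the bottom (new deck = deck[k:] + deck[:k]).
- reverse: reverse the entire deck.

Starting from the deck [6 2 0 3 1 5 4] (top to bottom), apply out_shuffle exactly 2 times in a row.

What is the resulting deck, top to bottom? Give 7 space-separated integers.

Answer: 6 0 1 4 2 3 5

Derivation:
After op 1 (out_shuffle): [6 1 2 5 0 4 3]
After op 2 (out_shuffle): [6 0 1 4 2 3 5]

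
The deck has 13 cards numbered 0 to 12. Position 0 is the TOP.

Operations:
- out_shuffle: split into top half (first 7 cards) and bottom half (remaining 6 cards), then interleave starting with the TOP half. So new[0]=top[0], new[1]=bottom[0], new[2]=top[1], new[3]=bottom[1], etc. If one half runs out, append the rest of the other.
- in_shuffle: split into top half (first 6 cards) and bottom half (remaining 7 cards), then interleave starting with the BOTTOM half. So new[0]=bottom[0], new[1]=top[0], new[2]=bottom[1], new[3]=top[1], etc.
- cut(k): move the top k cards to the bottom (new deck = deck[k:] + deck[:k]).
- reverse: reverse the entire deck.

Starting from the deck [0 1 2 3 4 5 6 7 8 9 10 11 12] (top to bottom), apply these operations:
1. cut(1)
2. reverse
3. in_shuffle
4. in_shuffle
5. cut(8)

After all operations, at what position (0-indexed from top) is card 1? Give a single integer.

After op 1 (cut(1)): [1 2 3 4 5 6 7 8 9 10 11 12 0]
After op 2 (reverse): [0 12 11 10 9 8 7 6 5 4 3 2 1]
After op 3 (in_shuffle): [7 0 6 12 5 11 4 10 3 9 2 8 1]
After op 4 (in_shuffle): [4 7 10 0 3 6 9 12 2 5 8 11 1]
After op 5 (cut(8)): [2 5 8 11 1 4 7 10 0 3 6 9 12]
Card 1 is at position 4.

Answer: 4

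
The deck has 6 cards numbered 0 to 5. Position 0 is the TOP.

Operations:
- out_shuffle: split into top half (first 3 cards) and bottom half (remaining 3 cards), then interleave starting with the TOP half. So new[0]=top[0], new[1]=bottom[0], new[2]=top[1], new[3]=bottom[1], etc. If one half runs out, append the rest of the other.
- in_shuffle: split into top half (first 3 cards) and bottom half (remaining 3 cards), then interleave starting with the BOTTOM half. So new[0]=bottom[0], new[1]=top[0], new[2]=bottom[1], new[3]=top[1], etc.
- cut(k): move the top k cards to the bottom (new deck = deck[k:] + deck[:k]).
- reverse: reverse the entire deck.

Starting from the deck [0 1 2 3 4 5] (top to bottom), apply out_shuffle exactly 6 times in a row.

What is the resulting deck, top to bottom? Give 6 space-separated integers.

Answer: 0 4 3 2 1 5

Derivation:
After op 1 (out_shuffle): [0 3 1 4 2 5]
After op 2 (out_shuffle): [0 4 3 2 1 5]
After op 3 (out_shuffle): [0 2 4 1 3 5]
After op 4 (out_shuffle): [0 1 2 3 4 5]
After op 5 (out_shuffle): [0 3 1 4 2 5]
After op 6 (out_shuffle): [0 4 3 2 1 5]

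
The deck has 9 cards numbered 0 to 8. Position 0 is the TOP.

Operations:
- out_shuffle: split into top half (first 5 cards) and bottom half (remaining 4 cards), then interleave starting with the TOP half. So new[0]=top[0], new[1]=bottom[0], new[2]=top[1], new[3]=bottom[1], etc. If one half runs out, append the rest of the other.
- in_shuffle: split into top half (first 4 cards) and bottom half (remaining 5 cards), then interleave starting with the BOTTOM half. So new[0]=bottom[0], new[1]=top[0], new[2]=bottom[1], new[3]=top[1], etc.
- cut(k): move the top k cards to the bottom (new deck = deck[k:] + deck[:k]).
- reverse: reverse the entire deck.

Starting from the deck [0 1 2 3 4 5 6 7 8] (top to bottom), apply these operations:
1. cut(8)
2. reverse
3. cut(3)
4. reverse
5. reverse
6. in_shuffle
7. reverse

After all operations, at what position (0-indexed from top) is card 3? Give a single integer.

After op 1 (cut(8)): [8 0 1 2 3 4 5 6 7]
After op 2 (reverse): [7 6 5 4 3 2 1 0 8]
After op 3 (cut(3)): [4 3 2 1 0 8 7 6 5]
After op 4 (reverse): [5 6 7 8 0 1 2 3 4]
After op 5 (reverse): [4 3 2 1 0 8 7 6 5]
After op 6 (in_shuffle): [0 4 8 3 7 2 6 1 5]
After op 7 (reverse): [5 1 6 2 7 3 8 4 0]
Card 3 is at position 5.

Answer: 5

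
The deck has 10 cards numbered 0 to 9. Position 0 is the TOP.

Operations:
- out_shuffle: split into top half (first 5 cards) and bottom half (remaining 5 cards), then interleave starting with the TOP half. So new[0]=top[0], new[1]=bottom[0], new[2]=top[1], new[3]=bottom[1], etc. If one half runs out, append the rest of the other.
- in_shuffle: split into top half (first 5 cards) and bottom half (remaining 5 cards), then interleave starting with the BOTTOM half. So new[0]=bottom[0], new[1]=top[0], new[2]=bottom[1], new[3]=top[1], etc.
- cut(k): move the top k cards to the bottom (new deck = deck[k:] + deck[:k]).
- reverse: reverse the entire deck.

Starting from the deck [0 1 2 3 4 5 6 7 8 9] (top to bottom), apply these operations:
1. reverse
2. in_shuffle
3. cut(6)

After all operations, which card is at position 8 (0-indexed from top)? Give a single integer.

Answer: 2

Derivation:
After op 1 (reverse): [9 8 7 6 5 4 3 2 1 0]
After op 2 (in_shuffle): [4 9 3 8 2 7 1 6 0 5]
After op 3 (cut(6)): [1 6 0 5 4 9 3 8 2 7]
Position 8: card 2.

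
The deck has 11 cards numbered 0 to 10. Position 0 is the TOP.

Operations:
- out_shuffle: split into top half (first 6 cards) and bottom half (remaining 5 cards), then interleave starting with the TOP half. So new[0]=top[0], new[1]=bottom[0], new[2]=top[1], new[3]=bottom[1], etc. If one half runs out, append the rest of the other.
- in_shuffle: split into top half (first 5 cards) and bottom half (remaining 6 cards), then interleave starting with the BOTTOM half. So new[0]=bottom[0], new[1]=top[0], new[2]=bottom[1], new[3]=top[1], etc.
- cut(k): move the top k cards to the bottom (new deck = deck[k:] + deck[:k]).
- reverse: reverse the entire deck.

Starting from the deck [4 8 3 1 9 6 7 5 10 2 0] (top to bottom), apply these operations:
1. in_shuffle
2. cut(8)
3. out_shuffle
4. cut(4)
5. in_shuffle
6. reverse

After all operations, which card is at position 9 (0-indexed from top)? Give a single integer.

Answer: 0

Derivation:
After op 1 (in_shuffle): [6 4 7 8 5 3 10 1 2 9 0]
After op 2 (cut(8)): [2 9 0 6 4 7 8 5 3 10 1]
After op 3 (out_shuffle): [2 8 9 5 0 3 6 10 4 1 7]
After op 4 (cut(4)): [0 3 6 10 4 1 7 2 8 9 5]
After op 5 (in_shuffle): [1 0 7 3 2 6 8 10 9 4 5]
After op 6 (reverse): [5 4 9 10 8 6 2 3 7 0 1]
Position 9: card 0.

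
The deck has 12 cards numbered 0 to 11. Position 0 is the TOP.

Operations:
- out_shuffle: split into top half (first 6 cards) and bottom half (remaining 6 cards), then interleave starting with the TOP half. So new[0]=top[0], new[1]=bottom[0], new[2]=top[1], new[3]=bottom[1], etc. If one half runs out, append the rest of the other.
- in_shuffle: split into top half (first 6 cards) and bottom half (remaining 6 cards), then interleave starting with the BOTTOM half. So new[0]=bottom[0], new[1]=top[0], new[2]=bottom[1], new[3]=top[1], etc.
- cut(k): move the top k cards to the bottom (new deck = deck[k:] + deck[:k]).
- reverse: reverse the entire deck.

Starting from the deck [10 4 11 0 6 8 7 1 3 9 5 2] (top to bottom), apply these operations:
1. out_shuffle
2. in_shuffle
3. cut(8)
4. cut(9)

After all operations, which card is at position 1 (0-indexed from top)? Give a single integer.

Answer: 5

Derivation:
After op 1 (out_shuffle): [10 7 4 1 11 3 0 9 6 5 8 2]
After op 2 (in_shuffle): [0 10 9 7 6 4 5 1 8 11 2 3]
After op 3 (cut(8)): [8 11 2 3 0 10 9 7 6 4 5 1]
After op 4 (cut(9)): [4 5 1 8 11 2 3 0 10 9 7 6]
Position 1: card 5.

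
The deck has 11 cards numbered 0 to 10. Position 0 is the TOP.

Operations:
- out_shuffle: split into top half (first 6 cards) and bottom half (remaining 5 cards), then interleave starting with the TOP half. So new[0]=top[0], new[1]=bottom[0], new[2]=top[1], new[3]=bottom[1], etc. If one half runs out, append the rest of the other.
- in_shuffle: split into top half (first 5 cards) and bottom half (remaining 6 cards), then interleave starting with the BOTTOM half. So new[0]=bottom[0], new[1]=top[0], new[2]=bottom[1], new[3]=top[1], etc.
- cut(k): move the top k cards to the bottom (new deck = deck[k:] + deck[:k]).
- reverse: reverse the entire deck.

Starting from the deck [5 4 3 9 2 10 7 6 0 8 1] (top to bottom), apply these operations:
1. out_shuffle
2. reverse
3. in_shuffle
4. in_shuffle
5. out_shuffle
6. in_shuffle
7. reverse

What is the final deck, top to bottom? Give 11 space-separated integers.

After op 1 (out_shuffle): [5 7 4 6 3 0 9 8 2 1 10]
After op 2 (reverse): [10 1 2 8 9 0 3 6 4 7 5]
After op 3 (in_shuffle): [0 10 3 1 6 2 4 8 7 9 5]
After op 4 (in_shuffle): [2 0 4 10 8 3 7 1 9 6 5]
After op 5 (out_shuffle): [2 7 0 1 4 9 10 6 8 5 3]
After op 6 (in_shuffle): [9 2 10 7 6 0 8 1 5 4 3]
After op 7 (reverse): [3 4 5 1 8 0 6 7 10 2 9]

Answer: 3 4 5 1 8 0 6 7 10 2 9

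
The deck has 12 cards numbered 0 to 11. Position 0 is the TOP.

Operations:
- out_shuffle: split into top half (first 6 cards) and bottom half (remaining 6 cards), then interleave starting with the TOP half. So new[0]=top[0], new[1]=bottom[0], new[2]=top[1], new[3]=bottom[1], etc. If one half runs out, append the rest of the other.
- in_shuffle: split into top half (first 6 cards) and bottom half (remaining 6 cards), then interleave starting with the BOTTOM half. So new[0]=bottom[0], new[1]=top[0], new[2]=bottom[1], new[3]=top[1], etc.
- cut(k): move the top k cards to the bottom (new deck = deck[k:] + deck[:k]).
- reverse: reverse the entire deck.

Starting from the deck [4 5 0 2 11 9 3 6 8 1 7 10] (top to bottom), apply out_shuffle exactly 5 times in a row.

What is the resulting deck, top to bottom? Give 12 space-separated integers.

After op 1 (out_shuffle): [4 3 5 6 0 8 2 1 11 7 9 10]
After op 2 (out_shuffle): [4 2 3 1 5 11 6 7 0 9 8 10]
After op 3 (out_shuffle): [4 6 2 7 3 0 1 9 5 8 11 10]
After op 4 (out_shuffle): [4 1 6 9 2 5 7 8 3 11 0 10]
After op 5 (out_shuffle): [4 7 1 8 6 3 9 11 2 0 5 10]

Answer: 4 7 1 8 6 3 9 11 2 0 5 10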